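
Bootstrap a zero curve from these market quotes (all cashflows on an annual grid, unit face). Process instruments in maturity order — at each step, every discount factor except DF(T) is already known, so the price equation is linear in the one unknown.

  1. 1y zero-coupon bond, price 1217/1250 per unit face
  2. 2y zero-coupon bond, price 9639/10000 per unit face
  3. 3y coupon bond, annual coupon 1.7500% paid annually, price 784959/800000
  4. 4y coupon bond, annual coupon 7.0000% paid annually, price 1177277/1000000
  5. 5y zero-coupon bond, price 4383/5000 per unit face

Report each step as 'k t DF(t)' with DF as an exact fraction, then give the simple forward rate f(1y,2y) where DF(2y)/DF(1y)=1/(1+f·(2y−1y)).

step 1 [1y] zero: DF = P = 1217/1250 ≈ 0.973600
step 2 [2y] zero: DF = P = 9639/10000 ≈ 0.963900
step 3 [3y] bond c/1=7/400: DF=(784959/800000 − 7/400·(0.973600+0.963900))/(1+7/400) = 931/1000 ≈ 0.931000
step 4 [4y] bond c/1=7/100: DF=(1177277/1000000 − 7/100·(0.973600+0.963900+0.931000))/(1+7/100) = 4563/5000 ≈ 0.912600
step 5 [5y] zero: DF = P = 4383/5000 ≈ 0.876600

1 1 1217/1250
2 2 9639/10000
3 3 931/1000
4 4 4563/5000
5 5 4383/5000
f(1y,2y) = ((1217/1250)/(9639/10000) − 1)/(1) = 97/9639 ≈ 1.0063%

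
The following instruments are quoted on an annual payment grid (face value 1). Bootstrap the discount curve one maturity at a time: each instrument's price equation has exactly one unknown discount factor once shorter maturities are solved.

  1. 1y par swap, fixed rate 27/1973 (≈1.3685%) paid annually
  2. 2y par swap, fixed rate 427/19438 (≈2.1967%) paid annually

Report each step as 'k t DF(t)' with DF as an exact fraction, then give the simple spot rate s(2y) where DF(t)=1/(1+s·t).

1 1 1973/2000
2 2 9573/10000
s(2y) = (1/(9573/10000) − 1)/(2) = 427/19146 ≈ 2.2302%

step 1 [1y] swap r/1=27/1973: DF=(1 − 27/1973·(0))/(1+27/1973) = 1973/2000 ≈ 0.986500
step 2 [2y] swap r/1=427/19438: DF=(1 − 427/19438·(0.986500))/(1+427/19438) = 9573/10000 ≈ 0.957300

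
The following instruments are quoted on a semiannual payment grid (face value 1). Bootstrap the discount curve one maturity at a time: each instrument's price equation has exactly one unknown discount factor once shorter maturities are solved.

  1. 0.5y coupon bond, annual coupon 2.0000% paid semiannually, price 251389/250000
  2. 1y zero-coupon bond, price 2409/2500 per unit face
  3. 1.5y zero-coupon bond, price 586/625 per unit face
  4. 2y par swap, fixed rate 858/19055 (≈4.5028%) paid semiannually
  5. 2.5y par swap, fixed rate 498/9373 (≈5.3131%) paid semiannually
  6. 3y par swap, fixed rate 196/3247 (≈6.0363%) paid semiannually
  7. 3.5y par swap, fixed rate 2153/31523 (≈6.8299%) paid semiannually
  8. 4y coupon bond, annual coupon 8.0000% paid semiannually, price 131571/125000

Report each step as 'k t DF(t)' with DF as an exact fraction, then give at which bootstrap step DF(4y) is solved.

1 1/2 2489/2500
2 1 2409/2500
3 3/2 586/625
4 2 4571/5000
5 5/2 1751/2000
6 3 4167/5000
7 7/2 7847/10000
8 4 481/625
DF(4y) is solved at step 8

step 1 [0.5y] bond c/2=1/100: DF=(251389/250000 − 1/100·(0))/(1+1/100) = 2489/2500 ≈ 0.995600
step 2 [1y] zero: DF = P = 2409/2500 ≈ 0.963600
step 3 [1.5y] zero: DF = P = 586/625 ≈ 0.937600
step 4 [2y] swap r/2=429/19055: DF=(1 − 429/19055·(0.995600+0.963600+0.937600))/(1+429/19055) = 4571/5000 ≈ 0.914200
step 5 [2.5y] swap r/2=249/9373: DF=(1 − 249/9373·(0.995600+0.963600+0.937600+0.914200))/(1+249/9373) = 1751/2000 ≈ 0.875500
step 6 [3y] swap r/2=98/3247: DF=(1 − 98/3247·(0.995600+0.963600+0.937600+0.914200+0.875500))/(1+98/3247) = 4167/5000 ≈ 0.833400
step 7 [3.5y] swap r/2=2153/63046: DF=(1 − 2153/63046·(0.995600+0.963600+0.937600+0.914200+0.875500+0.833400))/(1+2153/63046) = 7847/10000 ≈ 0.784700
step 8 [4y] bond c/2=1/25: DF=(131571/125000 − 1/25·(0.995600+0.963600+0.937600+0.914200+0.875500+0.833400+0.784700))/(1+1/25) = 481/625 ≈ 0.769600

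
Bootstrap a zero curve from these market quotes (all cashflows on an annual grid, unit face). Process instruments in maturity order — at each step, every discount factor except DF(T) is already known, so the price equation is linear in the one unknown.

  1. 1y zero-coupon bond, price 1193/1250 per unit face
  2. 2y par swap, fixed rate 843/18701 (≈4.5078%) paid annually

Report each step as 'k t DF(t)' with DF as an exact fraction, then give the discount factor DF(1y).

step 1 [1y] zero: DF = P = 1193/1250 ≈ 0.954400
step 2 [2y] swap r/1=843/18701: DF=(1 − 843/18701·(0.954400))/(1+843/18701) = 9157/10000 ≈ 0.915700

1 1 1193/1250
2 2 9157/10000
DF(1y) = 1193/1250 ≈ 0.954400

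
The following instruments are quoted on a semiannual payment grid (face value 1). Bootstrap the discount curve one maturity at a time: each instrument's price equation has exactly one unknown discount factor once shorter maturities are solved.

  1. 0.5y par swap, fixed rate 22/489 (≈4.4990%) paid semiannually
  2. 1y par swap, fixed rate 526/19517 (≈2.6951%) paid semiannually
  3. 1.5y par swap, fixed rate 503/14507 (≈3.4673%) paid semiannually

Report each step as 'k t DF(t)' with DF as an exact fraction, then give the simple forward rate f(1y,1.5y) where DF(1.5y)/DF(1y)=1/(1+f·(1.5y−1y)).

step 1 [0.5y] swap r/2=11/489: DF=(1 − 11/489·(0))/(1+11/489) = 489/500 ≈ 0.978000
step 2 [1y] swap r/2=263/19517: DF=(1 − 263/19517·(0.978000))/(1+263/19517) = 9737/10000 ≈ 0.973700
step 3 [1.5y] swap r/2=503/29014: DF=(1 − 503/29014·(0.978000+0.973700))/(1+503/29014) = 9497/10000 ≈ 0.949700

1 1/2 489/500
2 1 9737/10000
3 3/2 9497/10000
f(1y,1.5y) = ((9737/10000)/(9497/10000) − 1)/(1/2) = 480/9497 ≈ 5.0542%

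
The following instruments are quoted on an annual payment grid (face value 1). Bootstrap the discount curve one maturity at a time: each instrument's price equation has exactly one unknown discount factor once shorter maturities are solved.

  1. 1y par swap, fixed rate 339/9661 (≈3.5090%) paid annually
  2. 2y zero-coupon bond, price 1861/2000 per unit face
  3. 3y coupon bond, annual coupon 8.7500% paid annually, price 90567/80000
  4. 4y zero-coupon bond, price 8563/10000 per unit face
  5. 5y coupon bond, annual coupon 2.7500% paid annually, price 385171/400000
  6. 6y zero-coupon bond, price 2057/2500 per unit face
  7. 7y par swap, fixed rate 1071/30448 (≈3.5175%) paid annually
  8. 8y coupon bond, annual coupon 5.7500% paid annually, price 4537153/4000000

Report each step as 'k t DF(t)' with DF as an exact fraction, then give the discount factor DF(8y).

step 1 [1y] swap r/1=339/9661: DF=(1 − 339/9661·(0))/(1+339/9661) = 9661/10000 ≈ 0.966100
step 2 [2y] zero: DF = P = 1861/2000 ≈ 0.930500
step 3 [3y] bond c/1=7/80: DF=(90567/80000 − 7/80·(0.966100+0.930500))/(1+7/80) = 2221/2500 ≈ 0.888400
step 4 [4y] zero: DF = P = 8563/10000 ≈ 0.856300
step 5 [5y] bond c/1=11/400: DF=(385171/400000 − 11/400·(0.966100+0.930500+0.888400+0.856300))/(1+11/400) = 8397/10000 ≈ 0.839700
step 6 [6y] zero: DF = P = 2057/2500 ≈ 0.822800
step 7 [7y] swap r/1=1071/30448: DF=(1 − 1071/30448·(0.966100+0.930500+0.888400+0.856300+0.839700+0.822800))/(1+1071/30448) = 3929/5000 ≈ 0.785800
step 8 [8y] bond c/1=23/400: DF=(4537153/4000000 − 23/400·(0.966100+0.930500+0.888400+0.856300+0.839700+0.822800+0.785800))/(1+23/400) = 1483/2000 ≈ 0.741500

1 1 9661/10000
2 2 1861/2000
3 3 2221/2500
4 4 8563/10000
5 5 8397/10000
6 6 2057/2500
7 7 3929/5000
8 8 1483/2000
DF(8y) = 1483/2000 ≈ 0.741500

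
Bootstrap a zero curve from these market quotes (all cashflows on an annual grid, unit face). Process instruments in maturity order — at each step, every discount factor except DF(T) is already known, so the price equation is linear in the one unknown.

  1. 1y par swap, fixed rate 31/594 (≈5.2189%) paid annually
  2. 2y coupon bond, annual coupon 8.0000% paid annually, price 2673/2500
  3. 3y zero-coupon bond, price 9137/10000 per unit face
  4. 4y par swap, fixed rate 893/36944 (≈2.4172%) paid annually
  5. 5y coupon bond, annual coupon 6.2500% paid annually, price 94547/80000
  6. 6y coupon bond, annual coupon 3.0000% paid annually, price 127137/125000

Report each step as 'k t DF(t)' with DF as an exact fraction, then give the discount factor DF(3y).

step 1 [1y] swap r/1=31/594: DF=(1 − 31/594·(0))/(1+31/594) = 594/625 ≈ 0.950400
step 2 [2y] bond c/1=2/25: DF=(2673/2500 − 2/25·(0.950400))/(1+2/25) = 2299/2500 ≈ 0.919600
step 3 [3y] zero: DF = P = 9137/10000 ≈ 0.913700
step 4 [4y] swap r/1=893/36944: DF=(1 − 893/36944·(0.950400+0.919600+0.913700))/(1+893/36944) = 9107/10000 ≈ 0.910700
step 5 [5y] bond c/1=1/16: DF=(94547/80000 − 1/16·(0.950400+0.919600+0.913700+0.910700))/(1+1/16) = 179/200 ≈ 0.895000
step 6 [6y] bond c/1=3/100: DF=(127137/125000 − 3/100·(0.950400+0.919600+0.913700+0.910700+0.895000))/(1+3/100) = 4269/5000 ≈ 0.853800

1 1 594/625
2 2 2299/2500
3 3 9137/10000
4 4 9107/10000
5 5 179/200
6 6 4269/5000
DF(3y) = 9137/10000 ≈ 0.913700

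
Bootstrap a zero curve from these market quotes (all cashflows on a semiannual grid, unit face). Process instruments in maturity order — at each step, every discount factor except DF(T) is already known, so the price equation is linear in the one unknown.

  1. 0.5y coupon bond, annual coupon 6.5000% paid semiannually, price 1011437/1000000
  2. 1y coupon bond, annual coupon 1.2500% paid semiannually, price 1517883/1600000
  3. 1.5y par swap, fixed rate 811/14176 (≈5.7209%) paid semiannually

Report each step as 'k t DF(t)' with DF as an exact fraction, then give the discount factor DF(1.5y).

1 1/2 2449/2500
2 1 9367/10000
3 3/2 9189/10000
DF(1.5y) = 9189/10000 ≈ 0.918900

step 1 [0.5y] bond c/2=13/400: DF=(1011437/1000000 − 13/400·(0))/(1+13/400) = 2449/2500 ≈ 0.979600
step 2 [1y] bond c/2=1/160: DF=(1517883/1600000 − 1/160·(0.979600))/(1+1/160) = 9367/10000 ≈ 0.936700
step 3 [1.5y] swap r/2=811/28352: DF=(1 − 811/28352·(0.979600+0.936700))/(1+811/28352) = 9189/10000 ≈ 0.918900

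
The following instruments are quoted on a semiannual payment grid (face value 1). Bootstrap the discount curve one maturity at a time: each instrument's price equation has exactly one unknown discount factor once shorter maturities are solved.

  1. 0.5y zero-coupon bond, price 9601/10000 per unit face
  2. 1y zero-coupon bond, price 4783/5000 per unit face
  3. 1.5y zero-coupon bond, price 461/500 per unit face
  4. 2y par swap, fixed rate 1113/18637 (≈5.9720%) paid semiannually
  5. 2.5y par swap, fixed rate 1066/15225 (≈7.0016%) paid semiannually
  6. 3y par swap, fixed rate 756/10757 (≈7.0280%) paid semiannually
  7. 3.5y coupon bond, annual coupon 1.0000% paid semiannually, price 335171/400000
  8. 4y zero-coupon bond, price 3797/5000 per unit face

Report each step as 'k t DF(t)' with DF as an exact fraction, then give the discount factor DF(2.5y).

1 1/2 9601/10000
2 1 4783/5000
3 3/2 461/500
4 2 8887/10000
5 5/2 8401/10000
6 3 811/1000
7 7/2 807/1000
8 4 3797/5000
DF(2.5y) = 8401/10000 ≈ 0.840100

step 1 [0.5y] zero: DF = P = 9601/10000 ≈ 0.960100
step 2 [1y] zero: DF = P = 4783/5000 ≈ 0.956600
step 3 [1.5y] zero: DF = P = 461/500 ≈ 0.922000
step 4 [2y] swap r/2=1113/37274: DF=(1 − 1113/37274·(0.960100+0.956600+0.922000))/(1+1113/37274) = 8887/10000 ≈ 0.888700
step 5 [2.5y] swap r/2=533/15225: DF=(1 − 533/15225·(0.960100+0.956600+0.922000+0.888700))/(1+533/15225) = 8401/10000 ≈ 0.840100
step 6 [3y] swap r/2=378/10757: DF=(1 − 378/10757·(0.960100+0.956600+0.922000+0.888700+0.840100))/(1+378/10757) = 811/1000 ≈ 0.811000
step 7 [3.5y] bond c/2=1/200: DF=(335171/400000 − 1/200·(0.960100+0.956600+0.922000+0.888700+0.840100+0.811000))/(1+1/200) = 807/1000 ≈ 0.807000
step 8 [4y] zero: DF = P = 3797/5000 ≈ 0.759400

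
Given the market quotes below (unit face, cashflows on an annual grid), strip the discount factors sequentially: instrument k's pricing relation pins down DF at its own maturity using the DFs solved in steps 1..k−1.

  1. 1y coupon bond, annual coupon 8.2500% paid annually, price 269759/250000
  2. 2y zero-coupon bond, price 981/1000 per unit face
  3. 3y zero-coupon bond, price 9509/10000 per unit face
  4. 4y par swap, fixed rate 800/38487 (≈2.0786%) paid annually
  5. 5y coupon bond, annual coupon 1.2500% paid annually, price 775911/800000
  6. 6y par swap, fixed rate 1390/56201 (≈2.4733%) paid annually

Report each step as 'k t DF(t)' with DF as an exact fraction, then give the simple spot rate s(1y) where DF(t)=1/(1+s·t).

step 1 [1y] bond c/1=33/400: DF=(269759/250000 − 33/400·(0))/(1+33/400) = 623/625 ≈ 0.996800
step 2 [2y] zero: DF = P = 981/1000 ≈ 0.981000
step 3 [3y] zero: DF = P = 9509/10000 ≈ 0.950900
step 4 [4y] swap r/1=800/38487: DF=(1 − 800/38487·(0.996800+0.981000+0.950900))/(1+800/38487) = 23/25 ≈ 0.920000
step 5 [5y] bond c/1=1/80: DF=(775911/800000 − 1/80·(0.996800+0.981000+0.950900+0.920000))/(1+1/80) = 569/625 ≈ 0.910400
step 6 [6y] swap r/1=1390/56201: DF=(1 − 1390/56201·(0.996800+0.981000+0.950900+0.920000+0.910400))/(1+1390/56201) = 861/1000 ≈ 0.861000

1 1 623/625
2 2 981/1000
3 3 9509/10000
4 4 23/25
5 5 569/625
6 6 861/1000
s(1y) = (1/(623/625) − 1)/(1) = 2/623 ≈ 0.3210%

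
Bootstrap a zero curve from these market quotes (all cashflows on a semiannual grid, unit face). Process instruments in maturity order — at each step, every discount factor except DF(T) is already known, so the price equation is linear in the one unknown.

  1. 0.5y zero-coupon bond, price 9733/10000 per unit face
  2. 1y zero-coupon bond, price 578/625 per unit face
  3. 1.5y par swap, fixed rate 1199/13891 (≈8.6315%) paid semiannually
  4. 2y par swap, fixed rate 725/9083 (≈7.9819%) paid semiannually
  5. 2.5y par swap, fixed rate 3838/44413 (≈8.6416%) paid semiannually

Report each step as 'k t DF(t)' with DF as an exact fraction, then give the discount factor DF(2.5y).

1 1/2 9733/10000
2 1 578/625
3 3/2 8801/10000
4 2 171/200
5 5/2 8081/10000
DF(2.5y) = 8081/10000 ≈ 0.808100

step 1 [0.5y] zero: DF = P = 9733/10000 ≈ 0.973300
step 2 [1y] zero: DF = P = 578/625 ≈ 0.924800
step 3 [1.5y] swap r/2=1199/27782: DF=(1 − 1199/27782·(0.973300+0.924800))/(1+1199/27782) = 8801/10000 ≈ 0.880100
step 4 [2y] swap r/2=725/18166: DF=(1 − 725/18166·(0.973300+0.924800+0.880100))/(1+725/18166) = 171/200 ≈ 0.855000
step 5 [2.5y] swap r/2=1919/44413: DF=(1 − 1919/44413·(0.973300+0.924800+0.880100+0.855000))/(1+1919/44413) = 8081/10000 ≈ 0.808100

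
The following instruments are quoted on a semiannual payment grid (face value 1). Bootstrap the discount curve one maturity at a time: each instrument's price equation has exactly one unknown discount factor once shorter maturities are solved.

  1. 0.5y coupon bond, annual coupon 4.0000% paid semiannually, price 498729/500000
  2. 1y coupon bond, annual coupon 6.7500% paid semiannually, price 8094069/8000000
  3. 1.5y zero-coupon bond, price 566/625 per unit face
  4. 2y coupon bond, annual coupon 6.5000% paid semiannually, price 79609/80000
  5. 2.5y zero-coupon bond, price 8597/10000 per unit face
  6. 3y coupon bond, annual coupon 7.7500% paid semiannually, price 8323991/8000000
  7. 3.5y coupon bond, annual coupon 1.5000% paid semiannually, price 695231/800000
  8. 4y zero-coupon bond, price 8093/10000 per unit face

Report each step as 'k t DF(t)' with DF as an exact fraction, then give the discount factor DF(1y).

step 1 [0.5y] bond c/2=1/50: DF=(498729/500000 − 1/50·(0))/(1+1/50) = 9779/10000 ≈ 0.977900
step 2 [1y] bond c/2=27/800: DF=(8094069/8000000 − 27/800·(0.977900))/(1+27/800) = 2367/2500 ≈ 0.946800
step 3 [1.5y] zero: DF = P = 566/625 ≈ 0.905600
step 4 [2y] bond c/2=13/400: DF=(79609/80000 − 13/400·(0.977900+0.946800+0.905600))/(1+13/400) = 8747/10000 ≈ 0.874700
step 5 [2.5y] zero: DF = P = 8597/10000 ≈ 0.859700
step 6 [3y] bond c/2=31/800: DF=(8323991/8000000 − 31/800·(0.977900+0.946800+0.905600+0.874700+0.859700))/(1+31/800) = 4157/5000 ≈ 0.831400
step 7 [3.5y] bond c/2=3/400: DF=(695231/800000 − 3/400·(0.977900+0.946800+0.905600+0.874700+0.859700+0.831400))/(1+3/400) = 514/625 ≈ 0.822400
step 8 [4y] zero: DF = P = 8093/10000 ≈ 0.809300

1 1/2 9779/10000
2 1 2367/2500
3 3/2 566/625
4 2 8747/10000
5 5/2 8597/10000
6 3 4157/5000
7 7/2 514/625
8 4 8093/10000
DF(1y) = 2367/2500 ≈ 0.946800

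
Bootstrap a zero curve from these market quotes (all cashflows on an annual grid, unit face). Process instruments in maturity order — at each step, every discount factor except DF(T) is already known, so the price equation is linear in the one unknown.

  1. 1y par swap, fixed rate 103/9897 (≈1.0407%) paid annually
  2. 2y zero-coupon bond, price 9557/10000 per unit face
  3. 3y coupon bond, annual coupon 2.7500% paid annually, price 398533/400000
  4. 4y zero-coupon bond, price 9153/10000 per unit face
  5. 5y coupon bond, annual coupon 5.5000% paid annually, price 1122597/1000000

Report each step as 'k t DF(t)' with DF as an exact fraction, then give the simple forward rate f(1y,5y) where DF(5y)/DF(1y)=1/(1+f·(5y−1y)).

1 1 9897/10000
2 2 9557/10000
3 3 1147/1250
4 4 9153/10000
5 5 8671/10000
f(1y,5y) = ((9897/10000)/(8671/10000) − 1)/(4) = 613/17342 ≈ 3.5348%

step 1 [1y] swap r/1=103/9897: DF=(1 − 103/9897·(0))/(1+103/9897) = 9897/10000 ≈ 0.989700
step 2 [2y] zero: DF = P = 9557/10000 ≈ 0.955700
step 3 [3y] bond c/1=11/400: DF=(398533/400000 − 11/400·(0.989700+0.955700))/(1+11/400) = 1147/1250 ≈ 0.917600
step 4 [4y] zero: DF = P = 9153/10000 ≈ 0.915300
step 5 [5y] bond c/1=11/200: DF=(1122597/1000000 − 11/200·(0.989700+0.955700+0.917600+0.915300))/(1+11/200) = 8671/10000 ≈ 0.867100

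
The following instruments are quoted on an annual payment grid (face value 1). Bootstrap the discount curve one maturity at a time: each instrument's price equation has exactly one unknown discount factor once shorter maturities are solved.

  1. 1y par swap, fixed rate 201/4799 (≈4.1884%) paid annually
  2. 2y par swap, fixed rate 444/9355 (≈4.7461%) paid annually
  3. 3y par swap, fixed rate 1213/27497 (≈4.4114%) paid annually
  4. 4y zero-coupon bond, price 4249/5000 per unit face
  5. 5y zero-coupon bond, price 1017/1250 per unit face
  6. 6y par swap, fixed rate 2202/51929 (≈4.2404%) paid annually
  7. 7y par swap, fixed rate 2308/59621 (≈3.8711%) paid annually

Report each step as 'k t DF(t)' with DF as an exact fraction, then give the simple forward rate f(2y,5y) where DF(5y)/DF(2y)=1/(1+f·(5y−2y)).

step 1 [1y] swap r/1=201/4799: DF=(1 − 201/4799·(0))/(1+201/4799) = 4799/5000 ≈ 0.959800
step 2 [2y] swap r/1=444/9355: DF=(1 − 444/9355·(0.959800))/(1+444/9355) = 1139/1250 ≈ 0.911200
step 3 [3y] swap r/1=1213/27497: DF=(1 − 1213/27497·(0.959800+0.911200))/(1+1213/27497) = 8787/10000 ≈ 0.878700
step 4 [4y] zero: DF = P = 4249/5000 ≈ 0.849800
step 5 [5y] zero: DF = P = 1017/1250 ≈ 0.813600
step 6 [6y] swap r/1=2202/51929: DF=(1 − 2202/51929·(0.959800+0.911200+0.878700+0.849800+0.813600))/(1+2202/51929) = 3899/5000 ≈ 0.779800
step 7 [7y] swap r/1=2308/59621: DF=(1 − 2308/59621·(0.959800+0.911200+0.878700+0.849800+0.813600+0.779800))/(1+2308/59621) = 1923/2500 ≈ 0.769200

1 1 4799/5000
2 2 1139/1250
3 3 8787/10000
4 4 4249/5000
5 5 1017/1250
6 6 3899/5000
7 7 1923/2500
f(2y,5y) = ((1139/1250)/(1017/1250) − 1)/(3) = 122/3051 ≈ 3.9987%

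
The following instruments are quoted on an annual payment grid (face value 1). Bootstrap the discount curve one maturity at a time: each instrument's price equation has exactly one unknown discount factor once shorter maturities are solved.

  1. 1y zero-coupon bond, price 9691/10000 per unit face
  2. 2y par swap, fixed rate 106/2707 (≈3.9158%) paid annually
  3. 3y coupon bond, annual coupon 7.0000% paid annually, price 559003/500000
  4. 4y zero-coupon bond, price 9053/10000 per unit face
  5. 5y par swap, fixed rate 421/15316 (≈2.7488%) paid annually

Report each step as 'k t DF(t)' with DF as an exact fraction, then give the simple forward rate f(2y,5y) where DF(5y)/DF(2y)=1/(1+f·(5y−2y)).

1 1 9691/10000
2 2 4629/5000
3 3 9209/10000
4 4 9053/10000
5 5 8737/10000
f(2y,5y) = ((4629/5000)/(8737/10000) − 1)/(3) = 521/26211 ≈ 1.9877%

step 1 [1y] zero: DF = P = 9691/10000 ≈ 0.969100
step 2 [2y] swap r/1=106/2707: DF=(1 − 106/2707·(0.969100))/(1+106/2707) = 4629/5000 ≈ 0.925800
step 3 [3y] bond c/1=7/100: DF=(559003/500000 − 7/100·(0.969100+0.925800))/(1+7/100) = 9209/10000 ≈ 0.920900
step 4 [4y] zero: DF = P = 9053/10000 ≈ 0.905300
step 5 [5y] swap r/1=421/15316: DF=(1 − 421/15316·(0.969100+0.925800+0.920900+0.905300))/(1+421/15316) = 8737/10000 ≈ 0.873700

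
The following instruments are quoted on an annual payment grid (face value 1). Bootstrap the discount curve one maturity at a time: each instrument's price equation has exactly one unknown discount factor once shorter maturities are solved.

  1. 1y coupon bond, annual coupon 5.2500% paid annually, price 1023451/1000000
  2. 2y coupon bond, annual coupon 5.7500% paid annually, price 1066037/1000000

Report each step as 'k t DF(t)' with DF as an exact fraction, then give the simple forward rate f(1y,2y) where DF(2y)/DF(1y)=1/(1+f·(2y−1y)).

1 1 2431/2500
2 2 597/625
f(1y,2y) = ((2431/2500)/(597/625) − 1)/(1) = 43/2388 ≈ 1.8007%

step 1 [1y] bond c/1=21/400: DF=(1023451/1000000 − 21/400·(0))/(1+21/400) = 2431/2500 ≈ 0.972400
step 2 [2y] bond c/1=23/400: DF=(1066037/1000000 − 23/400·(0.972400))/(1+23/400) = 597/625 ≈ 0.955200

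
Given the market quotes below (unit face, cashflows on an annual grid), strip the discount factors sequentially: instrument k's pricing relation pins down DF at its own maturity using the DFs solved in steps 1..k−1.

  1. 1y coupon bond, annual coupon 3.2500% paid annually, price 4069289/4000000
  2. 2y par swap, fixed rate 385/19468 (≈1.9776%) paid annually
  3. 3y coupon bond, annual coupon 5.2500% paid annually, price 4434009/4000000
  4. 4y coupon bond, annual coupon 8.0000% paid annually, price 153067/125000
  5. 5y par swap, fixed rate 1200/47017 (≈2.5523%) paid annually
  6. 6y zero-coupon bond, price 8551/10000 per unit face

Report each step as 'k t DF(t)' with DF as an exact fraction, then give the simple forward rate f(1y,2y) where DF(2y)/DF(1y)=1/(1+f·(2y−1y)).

step 1 [1y] bond c/1=13/400: DF=(4069289/4000000 − 13/400·(0))/(1+13/400) = 9853/10000 ≈ 0.985300
step 2 [2y] swap r/1=385/19468: DF=(1 − 385/19468·(0.985300))/(1+385/19468) = 1923/2000 ≈ 0.961500
step 3 [3y] bond c/1=21/400: DF=(4434009/4000000 − 21/400·(0.985300+0.961500))/(1+21/400) = 9561/10000 ≈ 0.956100
step 4 [4y] bond c/1=2/25: DF=(153067/125000 − 2/25·(0.985300+0.961500+0.956100))/(1+2/25) = 2297/2500 ≈ 0.918800
step 5 [5y] swap r/1=1200/47017: DF=(1 − 1200/47017·(0.985300+0.961500+0.956100+0.918800))/(1+1200/47017) = 22/25 ≈ 0.880000
step 6 [6y] zero: DF = P = 8551/10000 ≈ 0.855100

1 1 9853/10000
2 2 1923/2000
3 3 9561/10000
4 4 2297/2500
5 5 22/25
6 6 8551/10000
f(1y,2y) = ((9853/10000)/(1923/2000) − 1)/(1) = 238/9615 ≈ 2.4753%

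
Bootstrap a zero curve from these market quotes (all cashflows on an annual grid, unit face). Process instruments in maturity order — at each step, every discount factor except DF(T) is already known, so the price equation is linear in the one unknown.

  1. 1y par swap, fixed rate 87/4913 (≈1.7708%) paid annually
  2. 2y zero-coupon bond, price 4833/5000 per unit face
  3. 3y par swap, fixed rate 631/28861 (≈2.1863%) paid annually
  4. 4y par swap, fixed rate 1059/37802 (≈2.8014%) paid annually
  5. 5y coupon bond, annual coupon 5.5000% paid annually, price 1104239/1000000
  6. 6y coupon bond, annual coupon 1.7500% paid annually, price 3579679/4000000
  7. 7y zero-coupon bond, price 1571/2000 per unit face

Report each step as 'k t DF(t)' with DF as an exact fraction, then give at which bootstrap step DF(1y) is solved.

1 1 4913/5000
2 2 4833/5000
3 3 9369/10000
4 4 8941/10000
5 5 531/625
6 6 7999/10000
7 7 1571/2000
DF(1y) is solved at step 1

step 1 [1y] swap r/1=87/4913: DF=(1 − 87/4913·(0))/(1+87/4913) = 4913/5000 ≈ 0.982600
step 2 [2y] zero: DF = P = 4833/5000 ≈ 0.966600
step 3 [3y] swap r/1=631/28861: DF=(1 − 631/28861·(0.982600+0.966600))/(1+631/28861) = 9369/10000 ≈ 0.936900
step 4 [4y] swap r/1=1059/37802: DF=(1 − 1059/37802·(0.982600+0.966600+0.936900))/(1+1059/37802) = 8941/10000 ≈ 0.894100
step 5 [5y] bond c/1=11/200: DF=(1104239/1000000 − 11/200·(0.982600+0.966600+0.936900+0.894100))/(1+11/200) = 531/625 ≈ 0.849600
step 6 [6y] bond c/1=7/400: DF=(3579679/4000000 − 7/400·(0.982600+0.966600+0.936900+0.894100+0.849600))/(1+7/400) = 7999/10000 ≈ 0.799900
step 7 [7y] zero: DF = P = 1571/2000 ≈ 0.785500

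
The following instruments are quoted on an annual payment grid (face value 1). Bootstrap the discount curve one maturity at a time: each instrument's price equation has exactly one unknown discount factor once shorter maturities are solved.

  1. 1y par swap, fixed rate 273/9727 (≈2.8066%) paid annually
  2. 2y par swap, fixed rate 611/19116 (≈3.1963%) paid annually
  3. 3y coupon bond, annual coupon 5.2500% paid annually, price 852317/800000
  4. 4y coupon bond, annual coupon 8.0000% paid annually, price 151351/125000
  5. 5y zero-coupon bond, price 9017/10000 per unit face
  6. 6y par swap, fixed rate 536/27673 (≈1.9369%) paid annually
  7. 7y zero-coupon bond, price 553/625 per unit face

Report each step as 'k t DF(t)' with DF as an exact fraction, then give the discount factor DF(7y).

step 1 [1y] swap r/1=273/9727: DF=(1 − 273/9727·(0))/(1+273/9727) = 9727/10000 ≈ 0.972700
step 2 [2y] swap r/1=611/19116: DF=(1 − 611/19116·(0.972700))/(1+611/19116) = 9389/10000 ≈ 0.938900
step 3 [3y] bond c/1=21/400: DF=(852317/800000 − 21/400·(0.972700+0.938900))/(1+21/400) = 9169/10000 ≈ 0.916900
step 4 [4y] bond c/1=2/25: DF=(151351/125000 − 2/25·(0.972700+0.938900+0.916900))/(1+2/25) = 2279/2500 ≈ 0.911600
step 5 [5y] zero: DF = P = 9017/10000 ≈ 0.901700
step 6 [6y] swap r/1=536/27673: DF=(1 − 536/27673·(0.972700+0.938900+0.916900+0.911600+0.901700))/(1+536/27673) = 558/625 ≈ 0.892800
step 7 [7y] zero: DF = P = 553/625 ≈ 0.884800

1 1 9727/10000
2 2 9389/10000
3 3 9169/10000
4 4 2279/2500
5 5 9017/10000
6 6 558/625
7 7 553/625
DF(7y) = 553/625 ≈ 0.884800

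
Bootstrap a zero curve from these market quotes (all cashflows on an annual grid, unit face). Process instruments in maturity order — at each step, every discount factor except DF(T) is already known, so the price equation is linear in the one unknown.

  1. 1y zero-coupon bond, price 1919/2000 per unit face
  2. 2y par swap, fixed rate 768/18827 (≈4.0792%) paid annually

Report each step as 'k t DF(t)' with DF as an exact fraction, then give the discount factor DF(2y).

1 1 1919/2000
2 2 577/625
DF(2y) = 577/625 ≈ 0.923200

step 1 [1y] zero: DF = P = 1919/2000 ≈ 0.959500
step 2 [2y] swap r/1=768/18827: DF=(1 − 768/18827·(0.959500))/(1+768/18827) = 577/625 ≈ 0.923200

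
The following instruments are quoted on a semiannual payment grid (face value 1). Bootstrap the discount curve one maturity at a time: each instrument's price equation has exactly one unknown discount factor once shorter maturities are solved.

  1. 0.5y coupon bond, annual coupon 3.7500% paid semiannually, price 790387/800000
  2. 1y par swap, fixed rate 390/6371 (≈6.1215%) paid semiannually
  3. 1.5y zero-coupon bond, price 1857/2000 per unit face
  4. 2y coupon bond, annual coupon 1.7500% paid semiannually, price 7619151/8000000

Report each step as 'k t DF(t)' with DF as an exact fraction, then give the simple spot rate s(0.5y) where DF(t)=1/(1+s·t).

1 1/2 4849/5000
2 1 1883/2000
3 3/2 1857/2000
4 2 1839/2000
s(0.5y) = (1/(4849/5000) − 1)/(1/2) = 302/4849 ≈ 6.2281%

step 1 [0.5y] bond c/2=3/160: DF=(790387/800000 − 3/160·(0))/(1+3/160) = 4849/5000 ≈ 0.969800
step 2 [1y] swap r/2=195/6371: DF=(1 − 195/6371·(0.969800))/(1+195/6371) = 1883/2000 ≈ 0.941500
step 3 [1.5y] zero: DF = P = 1857/2000 ≈ 0.928500
step 4 [2y] bond c/2=7/800: DF=(7619151/8000000 − 7/800·(0.969800+0.941500+0.928500))/(1+7/800) = 1839/2000 ≈ 0.919500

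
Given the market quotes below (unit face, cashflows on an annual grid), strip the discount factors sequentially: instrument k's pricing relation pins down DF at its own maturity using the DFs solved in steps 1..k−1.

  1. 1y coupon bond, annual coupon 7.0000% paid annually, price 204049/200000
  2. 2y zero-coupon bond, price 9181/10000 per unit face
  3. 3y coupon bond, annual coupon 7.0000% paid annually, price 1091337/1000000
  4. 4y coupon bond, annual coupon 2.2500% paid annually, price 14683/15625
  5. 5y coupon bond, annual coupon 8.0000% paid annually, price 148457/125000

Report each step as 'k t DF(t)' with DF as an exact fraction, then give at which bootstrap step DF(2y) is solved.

step 1 [1y] bond c/1=7/100: DF=(204049/200000 − 7/100·(0))/(1+7/100) = 1907/2000 ≈ 0.953500
step 2 [2y] zero: DF = P = 9181/10000 ≈ 0.918100
step 3 [3y] bond c/1=7/100: DF=(1091337/1000000 − 7/100·(0.953500+0.918100))/(1+7/100) = 359/400 ≈ 0.897500
step 4 [4y] bond c/1=9/400: DF=(14683/15625 − 9/400·(0.953500+0.918100+0.897500))/(1+9/400) = 8581/10000 ≈ 0.858100
step 5 [5y] bond c/1=2/25: DF=(148457/125000 − 2/25·(0.953500+0.918100+0.897500+0.858100))/(1+2/25) = 831/1000 ≈ 0.831000

1 1 1907/2000
2 2 9181/10000
3 3 359/400
4 4 8581/10000
5 5 831/1000
DF(2y) is solved at step 2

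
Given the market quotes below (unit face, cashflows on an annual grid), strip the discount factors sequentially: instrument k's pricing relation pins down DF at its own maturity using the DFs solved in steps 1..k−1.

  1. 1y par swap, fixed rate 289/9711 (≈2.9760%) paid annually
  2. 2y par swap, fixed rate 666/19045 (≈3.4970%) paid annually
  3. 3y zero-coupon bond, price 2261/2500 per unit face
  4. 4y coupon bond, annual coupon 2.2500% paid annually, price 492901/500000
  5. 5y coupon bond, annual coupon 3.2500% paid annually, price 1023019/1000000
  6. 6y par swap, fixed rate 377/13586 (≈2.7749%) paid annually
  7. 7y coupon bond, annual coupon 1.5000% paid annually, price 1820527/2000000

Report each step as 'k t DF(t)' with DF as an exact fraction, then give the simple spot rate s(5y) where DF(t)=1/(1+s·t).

1 1 9711/10000
2 2 4667/5000
3 3 2261/2500
4 4 9023/10000
5 5 437/500
6 6 2123/2500
7 7 1633/2000
s(5y) = (1/(437/500) − 1)/(5) = 63/2185 ≈ 2.8833%

step 1 [1y] swap r/1=289/9711: DF=(1 − 289/9711·(0))/(1+289/9711) = 9711/10000 ≈ 0.971100
step 2 [2y] swap r/1=666/19045: DF=(1 − 666/19045·(0.971100))/(1+666/19045) = 4667/5000 ≈ 0.933400
step 3 [3y] zero: DF = P = 2261/2500 ≈ 0.904400
step 4 [4y] bond c/1=9/400: DF=(492901/500000 − 9/400·(0.971100+0.933400+0.904400))/(1+9/400) = 9023/10000 ≈ 0.902300
step 5 [5y] bond c/1=13/400: DF=(1023019/1000000 − 13/400·(0.971100+0.933400+0.904400+0.902300))/(1+13/400) = 437/500 ≈ 0.874000
step 6 [6y] swap r/1=377/13586: DF=(1 − 377/13586·(0.971100+0.933400+0.904400+0.902300+0.874000))/(1+377/13586) = 2123/2500 ≈ 0.849200
step 7 [7y] bond c/1=3/200: DF=(1820527/2000000 − 3/200·(0.971100+0.933400+0.904400+0.902300+0.874000+0.849200))/(1+3/200) = 1633/2000 ≈ 0.816500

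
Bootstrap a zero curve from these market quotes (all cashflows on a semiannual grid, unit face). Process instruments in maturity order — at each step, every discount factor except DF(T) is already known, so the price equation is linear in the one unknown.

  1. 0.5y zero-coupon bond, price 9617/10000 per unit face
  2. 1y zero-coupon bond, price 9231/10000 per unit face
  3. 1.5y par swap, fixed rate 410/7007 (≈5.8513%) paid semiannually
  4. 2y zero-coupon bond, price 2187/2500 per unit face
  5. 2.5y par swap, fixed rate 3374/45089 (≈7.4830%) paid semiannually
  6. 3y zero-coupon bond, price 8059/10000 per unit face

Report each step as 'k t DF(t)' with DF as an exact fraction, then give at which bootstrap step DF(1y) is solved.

step 1 [0.5y] zero: DF = P = 9617/10000 ≈ 0.961700
step 2 [1y] zero: DF = P = 9231/10000 ≈ 0.923100
step 3 [1.5y] swap r/2=205/7007: DF=(1 − 205/7007·(0.961700+0.923100))/(1+205/7007) = 459/500 ≈ 0.918000
step 4 [2y] zero: DF = P = 2187/2500 ≈ 0.874800
step 5 [2.5y] swap r/2=1687/45089: DF=(1 − 1687/45089·(0.961700+0.923100+0.918000+0.874800))/(1+1687/45089) = 8313/10000 ≈ 0.831300
step 6 [3y] zero: DF = P = 8059/10000 ≈ 0.805900

1 1/2 9617/10000
2 1 9231/10000
3 3/2 459/500
4 2 2187/2500
5 5/2 8313/10000
6 3 8059/10000
DF(1y) is solved at step 2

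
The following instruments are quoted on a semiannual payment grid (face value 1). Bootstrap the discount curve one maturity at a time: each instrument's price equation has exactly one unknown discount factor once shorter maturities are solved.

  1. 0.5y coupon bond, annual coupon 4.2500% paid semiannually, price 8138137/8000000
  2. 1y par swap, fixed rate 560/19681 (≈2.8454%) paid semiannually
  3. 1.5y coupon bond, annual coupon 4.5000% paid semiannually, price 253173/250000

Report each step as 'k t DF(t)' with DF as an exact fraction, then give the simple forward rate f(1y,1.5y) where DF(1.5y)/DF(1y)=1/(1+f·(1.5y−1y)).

step 1 [0.5y] bond c/2=17/800: DF=(8138137/8000000 − 17/800·(0))/(1+17/800) = 9961/10000 ≈ 0.996100
step 2 [1y] swap r/2=280/19681: DF=(1 − 280/19681·(0.996100))/(1+280/19681) = 243/250 ≈ 0.972000
step 3 [1.5y] bond c/2=9/400: DF=(253173/250000 − 9/400·(0.996100+0.972000))/(1+9/400) = 9471/10000 ≈ 0.947100

1 1/2 9961/10000
2 1 243/250
3 3/2 9471/10000
f(1y,1.5y) = ((243/250)/(9471/10000) − 1)/(1/2) = 166/3157 ≈ 5.2582%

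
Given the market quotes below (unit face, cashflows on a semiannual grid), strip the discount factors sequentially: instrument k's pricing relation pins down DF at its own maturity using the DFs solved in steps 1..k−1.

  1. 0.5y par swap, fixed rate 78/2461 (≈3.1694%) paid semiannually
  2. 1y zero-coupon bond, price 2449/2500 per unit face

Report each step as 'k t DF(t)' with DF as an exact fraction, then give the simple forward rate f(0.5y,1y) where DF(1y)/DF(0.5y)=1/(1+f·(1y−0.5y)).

step 1 [0.5y] swap r/2=39/2461: DF=(1 − 39/2461·(0))/(1+39/2461) = 2461/2500 ≈ 0.984400
step 2 [1y] zero: DF = P = 2449/2500 ≈ 0.979600

1 1/2 2461/2500
2 1 2449/2500
f(0.5y,1y) = ((2461/2500)/(2449/2500) − 1)/(1/2) = 24/2449 ≈ 0.9800%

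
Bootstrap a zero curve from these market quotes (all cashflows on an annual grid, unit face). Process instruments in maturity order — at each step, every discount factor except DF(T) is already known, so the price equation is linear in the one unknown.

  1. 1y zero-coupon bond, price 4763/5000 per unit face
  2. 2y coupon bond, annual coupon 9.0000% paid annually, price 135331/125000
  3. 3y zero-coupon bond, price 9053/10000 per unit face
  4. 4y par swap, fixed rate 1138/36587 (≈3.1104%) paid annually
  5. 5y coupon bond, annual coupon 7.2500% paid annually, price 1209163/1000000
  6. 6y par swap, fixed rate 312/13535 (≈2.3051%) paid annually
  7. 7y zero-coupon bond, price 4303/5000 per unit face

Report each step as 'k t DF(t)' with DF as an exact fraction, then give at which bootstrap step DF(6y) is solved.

1 1 4763/5000
2 2 4573/5000
3 3 9053/10000
4 4 4431/5000
5 5 8801/10000
6 6 547/625
7 7 4303/5000
DF(6y) is solved at step 6

step 1 [1y] zero: DF = P = 4763/5000 ≈ 0.952600
step 2 [2y] bond c/1=9/100: DF=(135331/125000 − 9/100·(0.952600))/(1+9/100) = 4573/5000 ≈ 0.914600
step 3 [3y] zero: DF = P = 9053/10000 ≈ 0.905300
step 4 [4y] swap r/1=1138/36587: DF=(1 − 1138/36587·(0.952600+0.914600+0.905300))/(1+1138/36587) = 4431/5000 ≈ 0.886200
step 5 [5y] bond c/1=29/400: DF=(1209163/1000000 − 29/400·(0.952600+0.914600+0.905300+0.886200))/(1+29/400) = 8801/10000 ≈ 0.880100
step 6 [6y] swap r/1=312/13535: DF=(1 − 312/13535·(0.952600+0.914600+0.905300+0.886200+0.880100))/(1+312/13535) = 547/625 ≈ 0.875200
step 7 [7y] zero: DF = P = 4303/5000 ≈ 0.860600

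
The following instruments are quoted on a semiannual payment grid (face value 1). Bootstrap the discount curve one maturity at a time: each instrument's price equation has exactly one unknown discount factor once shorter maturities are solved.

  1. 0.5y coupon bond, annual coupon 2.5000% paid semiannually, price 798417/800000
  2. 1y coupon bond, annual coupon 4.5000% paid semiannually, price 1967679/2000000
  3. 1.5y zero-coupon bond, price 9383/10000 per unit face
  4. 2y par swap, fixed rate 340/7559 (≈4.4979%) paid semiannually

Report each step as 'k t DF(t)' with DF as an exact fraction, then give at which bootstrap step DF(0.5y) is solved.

1 1/2 9857/10000
2 1 1881/2000
3 3/2 9383/10000
4 2 183/200
DF(0.5y) is solved at step 1

step 1 [0.5y] bond c/2=1/80: DF=(798417/800000 − 1/80·(0))/(1+1/80) = 9857/10000 ≈ 0.985700
step 2 [1y] bond c/2=9/400: DF=(1967679/2000000 − 9/400·(0.985700))/(1+9/400) = 1881/2000 ≈ 0.940500
step 3 [1.5y] zero: DF = P = 9383/10000 ≈ 0.938300
step 4 [2y] swap r/2=170/7559: DF=(1 − 170/7559·(0.985700+0.940500+0.938300))/(1+170/7559) = 183/200 ≈ 0.915000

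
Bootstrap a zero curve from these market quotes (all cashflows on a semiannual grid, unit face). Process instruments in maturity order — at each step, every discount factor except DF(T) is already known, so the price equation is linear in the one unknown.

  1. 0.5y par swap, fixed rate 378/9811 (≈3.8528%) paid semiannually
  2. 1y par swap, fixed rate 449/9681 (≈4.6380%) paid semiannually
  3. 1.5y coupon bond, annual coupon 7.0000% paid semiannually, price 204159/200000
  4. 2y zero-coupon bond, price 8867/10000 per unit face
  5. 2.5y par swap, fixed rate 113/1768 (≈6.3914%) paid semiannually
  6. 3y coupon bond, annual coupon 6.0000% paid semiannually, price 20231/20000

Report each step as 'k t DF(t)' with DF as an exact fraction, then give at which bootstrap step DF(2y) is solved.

step 1 [0.5y] swap r/2=189/9811: DF=(1 − 189/9811·(0))/(1+189/9811) = 9811/10000 ≈ 0.981100
step 2 [1y] swap r/2=449/19362: DF=(1 − 449/19362·(0.981100))/(1+449/19362) = 9551/10000 ≈ 0.955100
step 3 [1.5y] bond c/2=7/200: DF=(204159/200000 − 7/200·(0.981100+0.955100))/(1+7/200) = 1151/1250 ≈ 0.920800
step 4 [2y] zero: DF = P = 8867/10000 ≈ 0.886700
step 5 [2.5y] swap r/2=113/3536: DF=(1 − 113/3536·(0.981100+0.955100+0.920800+0.886700))/(1+113/3536) = 8531/10000 ≈ 0.853100
step 6 [3y] bond c/2=3/100: DF=(20231/20000 − 3/100·(0.981100+0.955100+0.920800+0.886700+0.853100))/(1+3/100) = 4241/5000 ≈ 0.848200

1 1/2 9811/10000
2 1 9551/10000
3 3/2 1151/1250
4 2 8867/10000
5 5/2 8531/10000
6 3 4241/5000
DF(2y) is solved at step 4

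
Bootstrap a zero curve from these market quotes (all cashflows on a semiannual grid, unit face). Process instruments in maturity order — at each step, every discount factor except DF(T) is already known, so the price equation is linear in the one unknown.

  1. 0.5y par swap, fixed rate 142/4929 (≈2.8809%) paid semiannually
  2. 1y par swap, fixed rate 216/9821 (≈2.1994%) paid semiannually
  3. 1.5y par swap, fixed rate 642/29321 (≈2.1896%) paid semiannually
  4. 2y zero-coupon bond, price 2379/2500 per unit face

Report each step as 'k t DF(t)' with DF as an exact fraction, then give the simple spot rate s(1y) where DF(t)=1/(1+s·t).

1 1/2 4929/5000
2 1 1223/1250
3 3/2 9679/10000
4 2 2379/2500
s(1y) = (1/(1223/1250) − 1)/(1) = 27/1223 ≈ 2.2077%

step 1 [0.5y] swap r/2=71/4929: DF=(1 − 71/4929·(0))/(1+71/4929) = 4929/5000 ≈ 0.985800
step 2 [1y] swap r/2=108/9821: DF=(1 − 108/9821·(0.985800))/(1+108/9821) = 1223/1250 ≈ 0.978400
step 3 [1.5y] swap r/2=321/29321: DF=(1 − 321/29321·(0.985800+0.978400))/(1+321/29321) = 9679/10000 ≈ 0.967900
step 4 [2y] zero: DF = P = 2379/2500 ≈ 0.951600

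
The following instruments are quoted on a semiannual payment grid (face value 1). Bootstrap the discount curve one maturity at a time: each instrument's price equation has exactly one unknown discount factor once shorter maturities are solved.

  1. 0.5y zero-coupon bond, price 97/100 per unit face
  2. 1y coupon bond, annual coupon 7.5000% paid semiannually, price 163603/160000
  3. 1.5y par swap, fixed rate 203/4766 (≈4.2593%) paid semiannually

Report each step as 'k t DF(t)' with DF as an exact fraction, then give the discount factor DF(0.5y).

step 1 [0.5y] zero: DF = P = 97/100 ≈ 0.970000
step 2 [1y] bond c/2=3/80: DF=(163603/160000 − 3/80·(0.970000))/(1+3/80) = 1901/2000 ≈ 0.950500
step 3 [1.5y] swap r/2=203/9532: DF=(1 − 203/9532·(0.970000+0.950500))/(1+203/9532) = 9391/10000 ≈ 0.939100

1 1/2 97/100
2 1 1901/2000
3 3/2 9391/10000
DF(0.5y) = 97/100 ≈ 0.970000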